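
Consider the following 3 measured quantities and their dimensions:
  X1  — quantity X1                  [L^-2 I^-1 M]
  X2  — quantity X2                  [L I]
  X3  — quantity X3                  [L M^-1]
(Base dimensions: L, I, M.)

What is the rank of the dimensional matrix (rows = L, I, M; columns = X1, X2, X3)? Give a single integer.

2

Dimensional matrix (L×I×M by X1×X2×X3):
  L: [-2  1  1]
  I: [-1  1  0]
  M: [ 1  0 -1]
Echelon form has 2 nonzero rows (pivots: X1,X2)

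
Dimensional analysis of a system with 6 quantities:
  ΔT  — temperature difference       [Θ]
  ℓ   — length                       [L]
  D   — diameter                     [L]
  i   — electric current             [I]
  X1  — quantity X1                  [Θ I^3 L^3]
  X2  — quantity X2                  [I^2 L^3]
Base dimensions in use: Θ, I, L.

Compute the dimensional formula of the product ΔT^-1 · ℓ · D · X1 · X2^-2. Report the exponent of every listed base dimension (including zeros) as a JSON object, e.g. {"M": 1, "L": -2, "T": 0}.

{"Θ": 0, "I": -1, "L": -1}

Exponent matrix [Θ,I,L] × [ΔT,ℓ,D,i,X1,X2]:
  Θ: [ 1  0  0  0  1  0]
  I: [ 0  0  0  1  3  2]
  L: [ 0  1  1  0  3  3]
  [Θ]: (-1)·1+(1)·0+(1)·0+(1)·1+(-2)·0 = 0
  [I]: (-1)·0+(1)·0+(1)·0+(1)·3+(-2)·2 = -1
  [L]: (-1)·0+(1)·1+(1)·1+(1)·3+(-2)·3 = -1
⇒ I^-1 L^-1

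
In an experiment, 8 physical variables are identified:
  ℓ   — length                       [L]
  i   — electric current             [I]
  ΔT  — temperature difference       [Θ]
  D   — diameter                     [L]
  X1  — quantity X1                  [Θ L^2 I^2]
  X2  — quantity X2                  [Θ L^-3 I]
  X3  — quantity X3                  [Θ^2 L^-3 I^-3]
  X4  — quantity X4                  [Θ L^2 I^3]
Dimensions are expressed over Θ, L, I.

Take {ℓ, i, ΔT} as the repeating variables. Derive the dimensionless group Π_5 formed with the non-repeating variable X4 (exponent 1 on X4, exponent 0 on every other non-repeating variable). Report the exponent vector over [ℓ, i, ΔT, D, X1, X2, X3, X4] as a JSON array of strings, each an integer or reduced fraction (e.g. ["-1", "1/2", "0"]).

["-2", "-3", "-1", "0", "0", "0", "0", "1"]

Exponent matrix [Θ,L,I] × [ℓ,i,ΔT,D,X1,X2,X3,X4]:
  Θ: [ 0  0  1  0  1  1  2  1]
  L: [ 1  0  0  1  2 -3 -3  2]
  I: [ 0  1  0  0  2  1 -3  3]
Row reduction gives pivot columns ℓ,i,ΔT; rank = 3
Pivot set = {ℓ,i,ΔT}, free = {D,X1,X2,X3,X4}
RREF:
  r0: [   1    0    0    1    2   -3   -3    2]
  r1: [   0    1    0    0    2    1   -3    3]
  r2: [   0    0    1    0    1    1    2    1]
Fix exponent of X4 at 1, D at 0, X1 at 0, X2 at 0, X3 at 0; solve each RREF row for its pivot's exponent:
  r0: exp(ℓ) + (2)·1 = 0 ⇒ exp(ℓ) = -2
  r1: exp(i) + (3)·1 = 0 ⇒ exp(i) = -3
  r2: exp(ΔT) + (1)·1 = 0 ⇒ exp(ΔT) = -1
Π_5 = ℓ^-2 · i^-3 · ΔT^-1 · X4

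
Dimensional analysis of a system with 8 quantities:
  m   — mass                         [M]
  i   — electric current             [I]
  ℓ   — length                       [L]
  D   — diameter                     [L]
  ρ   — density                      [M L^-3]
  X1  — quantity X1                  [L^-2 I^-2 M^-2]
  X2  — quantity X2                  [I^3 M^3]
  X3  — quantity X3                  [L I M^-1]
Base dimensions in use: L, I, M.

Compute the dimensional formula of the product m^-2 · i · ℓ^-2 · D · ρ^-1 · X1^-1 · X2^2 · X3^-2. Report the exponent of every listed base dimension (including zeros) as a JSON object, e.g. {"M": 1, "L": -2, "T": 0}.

{"L": 2, "I": 7, "M": 7}

Write exponents as rows L,I,M / cols m,i,ℓ,D,ρ,X1,X2,X3:
  L: [ 0  0  1  1 -3 -2  0  1]
  I: [ 0  1  0  0  0 -2  3  1]
  M: [ 1  0  0  0  1 -2  3 -1]
  [L]: (-2)·0+(1)·0+(-2)·1+(1)·1+(-1)·-3+(-1)·-2+(2)·0+(-2)·1 = 2
  [I]: (-2)·0+(1)·1+(-2)·0+(1)·0+(-1)·0+(-1)·-2+(2)·3+(-2)·1 = 7
  [M]: (-2)·1+(1)·0+(-2)·0+(1)·0+(-1)·1+(-1)·-2+(2)·3+(-2)·-1 = 7
⇒ L^2 I^7 M^7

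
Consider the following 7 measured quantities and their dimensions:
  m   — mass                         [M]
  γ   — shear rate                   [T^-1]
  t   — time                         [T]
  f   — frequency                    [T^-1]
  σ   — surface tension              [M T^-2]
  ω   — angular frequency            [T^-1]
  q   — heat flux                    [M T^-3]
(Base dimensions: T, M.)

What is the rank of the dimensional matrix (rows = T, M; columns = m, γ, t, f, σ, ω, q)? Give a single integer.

Write exponents as rows T,M / cols m,γ,t,f,σ,ω,q:
  T: [ 0 -1  1 -1 -2 -1 -3]
  M: [ 1  0  0  0  1  0  1]
Echelon form has 2 nonzero rows (pivots: m,γ)

2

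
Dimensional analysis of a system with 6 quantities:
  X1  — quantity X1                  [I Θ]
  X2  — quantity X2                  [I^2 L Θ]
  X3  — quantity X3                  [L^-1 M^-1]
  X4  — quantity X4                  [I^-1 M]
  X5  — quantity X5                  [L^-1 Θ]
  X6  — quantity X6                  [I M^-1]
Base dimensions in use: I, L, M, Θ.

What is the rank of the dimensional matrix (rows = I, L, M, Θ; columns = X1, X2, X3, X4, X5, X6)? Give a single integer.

3

Dimensional matrix (I×L×M×Θ by X1×X2×X3×X4×X5×X6):
  I: [ 1  2  0 -1  0  1]
  L: [ 0  1 -1  0 -1  0]
  M: [ 0  0 -1  1  0 -1]
  Θ: [ 1  1  0  0  1  0]
Echelon form has 3 nonzero rows (pivots: X1,X2,X3)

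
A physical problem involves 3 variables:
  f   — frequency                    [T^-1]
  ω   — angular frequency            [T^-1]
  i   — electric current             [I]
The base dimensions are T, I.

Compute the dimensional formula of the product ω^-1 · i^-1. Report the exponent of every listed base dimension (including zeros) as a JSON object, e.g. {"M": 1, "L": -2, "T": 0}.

Write exponents as rows T,I / cols f,ω,i:
  T: [-1 -1  0]
  I: [ 0  0  1]
  [T]: (-1)·-1+(-1)·0 = 1
  [I]: (-1)·0+(-1)·1 = -1
⇒ T I^-1

{"T": 1, "I": -1}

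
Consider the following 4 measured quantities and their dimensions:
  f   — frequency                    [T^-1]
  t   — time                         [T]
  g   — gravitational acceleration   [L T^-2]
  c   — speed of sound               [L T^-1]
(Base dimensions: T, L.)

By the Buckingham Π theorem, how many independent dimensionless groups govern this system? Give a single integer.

Write exponents as rows T,L / cols f,t,g,c:
  T: [-1  1 -2 -1]
  L: [ 0  0  1  1]
Echelon form has 2 nonzero rows (pivots: f,g)
Π count = n − r = 4 − 2 = 2

2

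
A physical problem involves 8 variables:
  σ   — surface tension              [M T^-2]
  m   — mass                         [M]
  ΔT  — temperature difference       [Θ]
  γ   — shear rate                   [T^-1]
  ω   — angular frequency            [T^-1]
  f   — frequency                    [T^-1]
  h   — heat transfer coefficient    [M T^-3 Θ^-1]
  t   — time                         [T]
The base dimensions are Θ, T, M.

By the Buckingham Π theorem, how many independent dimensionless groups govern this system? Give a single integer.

5

Dimensional matrix (Θ×T×M by σ×m×ΔT×γ×ω×f×h×t):
  Θ: [ 0  0  1  0  0  0 -1  0]
  T: [-2  0  0 -1 -1 -1 -3  1]
  M: [ 1  1  0  0  0  0  1  0]
RREF → pivots at {σ,m,ΔT} ⇒ r = 3
n=8, r=3 ⇒ 5 dimensionless groups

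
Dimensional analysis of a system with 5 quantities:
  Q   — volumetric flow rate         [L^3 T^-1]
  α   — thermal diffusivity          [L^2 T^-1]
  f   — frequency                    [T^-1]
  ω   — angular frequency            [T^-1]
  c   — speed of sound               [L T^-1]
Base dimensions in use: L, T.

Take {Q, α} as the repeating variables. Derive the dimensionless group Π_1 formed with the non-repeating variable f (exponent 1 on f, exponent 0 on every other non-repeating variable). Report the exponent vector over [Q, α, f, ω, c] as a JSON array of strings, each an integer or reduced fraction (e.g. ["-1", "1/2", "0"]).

Write exponents as rows L,T / cols Q,α,f,ω,c:
  L: [ 3  2  0  0  1]
  T: [-1 -1 -1 -1 -1]
RREF → pivots at {Q,α} ⇒ r = 2
Pivot set = {Q,α}, free = {f,ω,c}
RREF:
  r0: [   1    0   -2   -2   -1]
  r1: [   0    1    3    3    2]
Fix exponent of f at 1, ω at 0, c at 0; solve each RREF row for its pivot's exponent:
  r0: exp(Q) + (-2)·1 = 0 ⇒ exp(Q) = 2
  r1: exp(α) + (3)·1 = 0 ⇒ exp(α) = -3
Π_1 = Q^2 · α^-3 · f

["2", "-3", "1", "0", "0"]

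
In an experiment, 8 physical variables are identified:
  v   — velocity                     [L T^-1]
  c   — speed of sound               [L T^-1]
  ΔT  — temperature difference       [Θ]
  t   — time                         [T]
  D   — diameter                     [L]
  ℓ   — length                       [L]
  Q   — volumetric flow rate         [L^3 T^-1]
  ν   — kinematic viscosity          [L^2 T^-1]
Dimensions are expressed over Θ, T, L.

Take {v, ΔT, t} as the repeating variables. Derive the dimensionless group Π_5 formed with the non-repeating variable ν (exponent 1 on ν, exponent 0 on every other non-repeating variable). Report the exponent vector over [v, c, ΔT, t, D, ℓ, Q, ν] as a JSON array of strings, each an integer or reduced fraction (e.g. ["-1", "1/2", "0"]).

Dimensional matrix (Θ×T×L by v×c×ΔT×t×D×ℓ×Q×ν):
  Θ: [ 0  0  1  0  0  0  0  0]
  T: [-1 -1  0  1  0  0 -1 -1]
  L: [ 1  1  0  0  1  1  3  2]
Row reduction gives pivot columns v,ΔT,t; rank = 3
Pivot set = {v,ΔT,t}, free = {c,D,ℓ,Q,ν}
RREF:
  r0: [   1    1    0    0    1    1    3    2]
  r1: [   0    0    1    0    0    0    0    0]
  r2: [   0    0    0    1    1    1    2    1]
Fix exponent of ν at 1, c at 0, D at 0, ℓ at 0, Q at 0; solve each RREF row for its pivot's exponent:
  r0: exp(v) + (2)·1 = 0 ⇒ exp(v) = -2
  r1: exp(ΔT) + (0)·1 = 0 ⇒ exp(ΔT) = 0
  r2: exp(t) + (1)·1 = 0 ⇒ exp(t) = -1
Π_5 = v^-2 · t^-1 · ν

["-2", "0", "0", "-1", "0", "0", "0", "1"]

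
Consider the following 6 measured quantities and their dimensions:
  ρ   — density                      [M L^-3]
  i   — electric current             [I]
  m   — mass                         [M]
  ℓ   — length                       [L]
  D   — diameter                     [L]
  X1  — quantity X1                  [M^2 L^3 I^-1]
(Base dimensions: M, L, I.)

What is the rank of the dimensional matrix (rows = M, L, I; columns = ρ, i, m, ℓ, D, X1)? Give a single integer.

Write exponents as rows M,L,I / cols ρ,i,m,ℓ,D,X1:
  M: [ 1  0  1  0  0  2]
  L: [-3  0  0  1  1  3]
  I: [ 0  1  0  0  0 -1]
Echelon form has 3 nonzero rows (pivots: ρ,i,m)

3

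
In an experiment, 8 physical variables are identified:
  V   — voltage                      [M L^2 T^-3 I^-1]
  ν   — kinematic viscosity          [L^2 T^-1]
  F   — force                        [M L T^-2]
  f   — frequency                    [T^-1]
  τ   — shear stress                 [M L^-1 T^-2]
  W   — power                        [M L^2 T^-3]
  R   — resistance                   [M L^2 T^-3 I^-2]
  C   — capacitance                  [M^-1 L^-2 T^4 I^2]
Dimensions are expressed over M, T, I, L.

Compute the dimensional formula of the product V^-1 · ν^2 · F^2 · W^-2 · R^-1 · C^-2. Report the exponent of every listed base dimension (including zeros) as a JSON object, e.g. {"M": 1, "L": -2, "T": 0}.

Write exponents as rows M,T,I,L / cols V,ν,F,f,τ,W,R,C:
  M: [ 1  0  1  0  1  1  1 -1]
  T: [-3 -1 -2 -1 -2 -3 -3  4]
  I: [-1  0  0  0  0  0 -2  2]
  L: [ 2  2  1  0 -1  2  2 -2]
  [M]: (-1)·1+(2)·0+(2)·1+(-2)·1+(-1)·1+(-2)·-1 = 0
  [T]: (-1)·-3+(2)·-1+(2)·-2+(-2)·-3+(-1)·-3+(-2)·4 = -2
  [I]: (-1)·-1+(2)·0+(2)·0+(-2)·0+(-1)·-2+(-2)·2 = -1
  [L]: (-1)·2+(2)·2+(2)·1+(-2)·2+(-1)·2+(-2)·-2 = 2
⇒ T^-2 I^-1 L^2

{"M": 0, "T": -2, "I": -1, "L": 2}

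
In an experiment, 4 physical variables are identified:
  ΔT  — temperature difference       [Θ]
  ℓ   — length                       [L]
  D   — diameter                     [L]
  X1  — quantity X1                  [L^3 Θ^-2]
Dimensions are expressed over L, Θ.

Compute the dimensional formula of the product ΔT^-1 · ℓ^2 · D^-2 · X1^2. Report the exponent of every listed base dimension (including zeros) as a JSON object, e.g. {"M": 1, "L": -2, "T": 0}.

Exponent matrix [L,Θ] × [ΔT,ℓ,D,X1]:
  L: [ 0  1  1  3]
  Θ: [ 1  0  0 -2]
  [L]: (-1)·0+(2)·1+(-2)·1+(2)·3 = 6
  [Θ]: (-1)·1+(2)·0+(-2)·0+(2)·-2 = -5
⇒ L^6 Θ^-5

{"L": 6, "Θ": -5}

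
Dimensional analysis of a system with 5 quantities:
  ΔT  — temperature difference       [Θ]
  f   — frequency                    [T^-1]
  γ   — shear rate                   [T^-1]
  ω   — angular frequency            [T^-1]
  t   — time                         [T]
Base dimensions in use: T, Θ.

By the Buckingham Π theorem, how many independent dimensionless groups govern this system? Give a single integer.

Exponent matrix [T,Θ] × [ΔT,f,γ,ω,t]:
  T: [ 0 -1 -1 -1  1]
  Θ: [ 1  0  0  0  0]
Row reduction gives pivot columns ΔT,f; rank = 2
n=5, r=2 ⇒ 3 dimensionless groups

3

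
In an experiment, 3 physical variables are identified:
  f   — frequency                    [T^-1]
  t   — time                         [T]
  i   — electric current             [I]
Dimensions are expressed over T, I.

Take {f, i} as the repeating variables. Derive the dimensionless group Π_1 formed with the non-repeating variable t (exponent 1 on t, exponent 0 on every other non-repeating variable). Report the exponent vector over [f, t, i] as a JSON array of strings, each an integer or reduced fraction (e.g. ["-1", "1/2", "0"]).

["1", "1", "0"]

Dimensional matrix (T×I by f×t×i):
  T: [-1  1  0]
  I: [ 0  0  1]
Echelon form has 2 nonzero rows (pivots: f,i)
Repeat: f,i; free: t
RREF:
  r0: [   1   -1    0]
  r1: [   0    0    1]
Fix exponent of t at 1; solve each RREF row for its pivot's exponent:
  r0: exp(f) + (-1)·1 = 0 ⇒ exp(f) = 1
  r1: exp(i) + (0)·1 = 0 ⇒ exp(i) = 0
Π_1 = f · t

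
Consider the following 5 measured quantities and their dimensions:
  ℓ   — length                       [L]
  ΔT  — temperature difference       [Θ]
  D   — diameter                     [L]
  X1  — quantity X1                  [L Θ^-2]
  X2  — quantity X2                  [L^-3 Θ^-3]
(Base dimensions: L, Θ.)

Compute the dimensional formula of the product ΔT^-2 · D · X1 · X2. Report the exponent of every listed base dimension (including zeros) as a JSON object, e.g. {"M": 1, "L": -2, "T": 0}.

{"L": -1, "Θ": -7}

Exponent matrix [L,Θ] × [ℓ,ΔT,D,X1,X2]:
  L: [ 1  0  1  1 -3]
  Θ: [ 0  1  0 -2 -3]
  [L]: (-2)·0+(1)·1+(1)·1+(1)·-3 = -1
  [Θ]: (-2)·1+(1)·0+(1)·-2+(1)·-3 = -7
⇒ L^-1 Θ^-7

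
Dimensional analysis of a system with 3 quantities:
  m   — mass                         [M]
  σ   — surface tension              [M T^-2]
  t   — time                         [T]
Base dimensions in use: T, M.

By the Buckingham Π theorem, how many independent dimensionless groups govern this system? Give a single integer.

Write exponents as rows T,M / cols m,σ,t:
  T: [ 0 -2  1]
  M: [ 1  1  0]
RREF → pivots at {m,σ} ⇒ r = 2
Π count = n − r = 3 − 2 = 1

1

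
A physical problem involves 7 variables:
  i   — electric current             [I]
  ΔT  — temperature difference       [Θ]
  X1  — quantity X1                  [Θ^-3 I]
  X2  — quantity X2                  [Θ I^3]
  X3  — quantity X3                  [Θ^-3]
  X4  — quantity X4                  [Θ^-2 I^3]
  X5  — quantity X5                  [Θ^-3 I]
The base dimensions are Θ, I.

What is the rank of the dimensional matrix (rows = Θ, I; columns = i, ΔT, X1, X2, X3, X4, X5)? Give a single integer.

Dimensional matrix (Θ×I by i×ΔT×X1×X2×X3×X4×X5):
  Θ: [ 0  1 -3  1 -3 -2 -3]
  I: [ 1  0  1  3  0  3  1]
Row reduction gives pivot columns i,ΔT; rank = 2

2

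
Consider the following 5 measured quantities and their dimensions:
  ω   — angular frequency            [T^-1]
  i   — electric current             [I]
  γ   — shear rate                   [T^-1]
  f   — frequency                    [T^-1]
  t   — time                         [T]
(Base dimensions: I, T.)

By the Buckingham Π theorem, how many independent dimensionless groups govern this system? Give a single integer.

Write exponents as rows I,T / cols ω,i,γ,f,t:
  I: [ 0  1  0  0  0]
  T: [-1  0 -1 -1  1]
Echelon form has 2 nonzero rows (pivots: ω,i)
Π count = n − r = 5 − 2 = 3

3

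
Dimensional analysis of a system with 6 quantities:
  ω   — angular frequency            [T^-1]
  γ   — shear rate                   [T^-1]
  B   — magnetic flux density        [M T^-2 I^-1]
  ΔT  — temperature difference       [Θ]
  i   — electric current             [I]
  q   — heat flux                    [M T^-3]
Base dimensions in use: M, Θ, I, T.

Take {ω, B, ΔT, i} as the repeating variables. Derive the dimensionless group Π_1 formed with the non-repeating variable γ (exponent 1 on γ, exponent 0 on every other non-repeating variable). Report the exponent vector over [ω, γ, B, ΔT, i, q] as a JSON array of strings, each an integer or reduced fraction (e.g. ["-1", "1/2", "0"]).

["-1", "1", "0", "0", "0", "0"]

Exponent matrix [M,Θ,I,T] × [ω,γ,B,ΔT,i,q]:
  M: [ 0  0  1  0  0  1]
  Θ: [ 0  0  0  1  0  0]
  I: [ 0  0 -1  0  1  0]
  T: [-1 -1 -2  0  0 -3]
Echelon form has 4 nonzero rows (pivots: ω,B,ΔT,i)
Pivot set = {ω,B,ΔT,i}, free = {γ,q}
RREF:
  r0: [   1    1    0    0    0    1]
  r1: [   0    0    1    0    0    1]
  r2: [   0    0    0    1    0    0]
  r3: [   0    0    0    0    1    1]
Fix exponent of γ at 1, q at 0; solve each RREF row for its pivot's exponent:
  r0: exp(ω) + (1)·1 = 0 ⇒ exp(ω) = -1
  r1: exp(B) + (0)·1 = 0 ⇒ exp(B) = 0
  r2: exp(ΔT) + (0)·1 = 0 ⇒ exp(ΔT) = 0
  r3: exp(i) + (0)·1 = 0 ⇒ exp(i) = 0
Π_1 = ω^-1 · γ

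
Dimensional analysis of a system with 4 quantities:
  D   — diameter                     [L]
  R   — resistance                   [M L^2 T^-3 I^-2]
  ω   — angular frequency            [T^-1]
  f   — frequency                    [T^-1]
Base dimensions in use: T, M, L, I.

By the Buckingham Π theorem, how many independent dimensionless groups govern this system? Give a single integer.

1

Write exponents as rows T,M,L,I / cols D,R,ω,f:
  T: [ 0 -3 -1 -1]
  M: [ 0  1  0  0]
  L: [ 1  2  0  0]
  I: [ 0 -2  0  0]
Row reduction gives pivot columns D,R,ω; rank = 3
4 vars − rank 3 = 1 Π group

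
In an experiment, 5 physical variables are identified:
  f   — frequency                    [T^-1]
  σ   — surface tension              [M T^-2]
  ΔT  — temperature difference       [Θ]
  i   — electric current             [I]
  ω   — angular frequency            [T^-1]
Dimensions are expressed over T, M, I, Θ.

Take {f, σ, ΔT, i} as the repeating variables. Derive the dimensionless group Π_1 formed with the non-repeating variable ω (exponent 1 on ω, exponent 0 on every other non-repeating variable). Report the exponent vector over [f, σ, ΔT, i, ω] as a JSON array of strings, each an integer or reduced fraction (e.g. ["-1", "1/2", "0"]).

["-1", "0", "0", "0", "1"]

Dimensional matrix (T×M×I×Θ by f×σ×ΔT×i×ω):
  T: [-1 -2  0  0 -1]
  M: [ 0  1  0  0  0]
  I: [ 0  0  0  1  0]
  Θ: [ 0  0  1  0  0]
RREF → pivots at {f,σ,ΔT,i} ⇒ r = 4
Repeat: f,σ,ΔT,i; free: ω
RREF:
  r0: [   1    0    0    0    1]
  r1: [   0    1    0    0    0]
  r2: [   0    0    1    0    0]
  r3: [   0    0    0    1    0]
Fix exponent of ω at 1; solve each RREF row for its pivot's exponent:
  r0: exp(f) + (1)·1 = 0 ⇒ exp(f) = -1
  r1: exp(σ) + (0)·1 = 0 ⇒ exp(σ) = 0
  r2: exp(ΔT) + (0)·1 = 0 ⇒ exp(ΔT) = 0
  r3: exp(i) + (0)·1 = 0 ⇒ exp(i) = 0
Π_1 = f^-1 · ω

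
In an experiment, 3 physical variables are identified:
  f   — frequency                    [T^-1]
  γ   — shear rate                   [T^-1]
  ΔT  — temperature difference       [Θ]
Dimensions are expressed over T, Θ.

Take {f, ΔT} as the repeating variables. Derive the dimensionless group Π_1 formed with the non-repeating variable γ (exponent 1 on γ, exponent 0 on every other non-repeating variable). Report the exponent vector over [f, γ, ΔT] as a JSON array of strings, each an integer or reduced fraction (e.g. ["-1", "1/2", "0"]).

["-1", "1", "0"]

Exponent matrix [T,Θ] × [f,γ,ΔT]:
  T: [-1 -1  0]
  Θ: [ 0  0  1]
Row reduction gives pivot columns f,ΔT; rank = 2
Pivot set = {f,ΔT}, free = {γ}
RREF:
  r0: [   1    1    0]
  r1: [   0    0    1]
Fix exponent of γ at 1; solve each RREF row for its pivot's exponent:
  r0: exp(f) + (1)·1 = 0 ⇒ exp(f) = -1
  r1: exp(ΔT) + (0)·1 = 0 ⇒ exp(ΔT) = 0
Π_1 = f^-1 · γ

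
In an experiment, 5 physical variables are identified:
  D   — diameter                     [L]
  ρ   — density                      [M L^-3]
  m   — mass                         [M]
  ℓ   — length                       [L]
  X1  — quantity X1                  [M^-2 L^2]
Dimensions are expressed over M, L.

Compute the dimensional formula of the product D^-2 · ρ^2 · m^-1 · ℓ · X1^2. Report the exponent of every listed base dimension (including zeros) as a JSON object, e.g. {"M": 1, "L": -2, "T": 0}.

Exponent matrix [M,L] × [D,ρ,m,ℓ,X1]:
  M: [ 0  1  1  0 -2]
  L: [ 1 -3  0  1  2]
  [M]: (-2)·0+(2)·1+(-1)·1+(1)·0+(2)·-2 = -3
  [L]: (-2)·1+(2)·-3+(-1)·0+(1)·1+(2)·2 = -3
⇒ M^-3 L^-3

{"M": -3, "L": -3}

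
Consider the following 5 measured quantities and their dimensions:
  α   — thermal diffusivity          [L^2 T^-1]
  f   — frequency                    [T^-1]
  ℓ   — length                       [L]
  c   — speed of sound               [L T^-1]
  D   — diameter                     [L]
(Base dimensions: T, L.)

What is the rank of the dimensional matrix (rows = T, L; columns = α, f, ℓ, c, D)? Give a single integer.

2

Exponent matrix [T,L] × [α,f,ℓ,c,D]:
  T: [-1 -1  0 -1  0]
  L: [ 2  0  1  1  1]
Echelon form has 2 nonzero rows (pivots: α,f)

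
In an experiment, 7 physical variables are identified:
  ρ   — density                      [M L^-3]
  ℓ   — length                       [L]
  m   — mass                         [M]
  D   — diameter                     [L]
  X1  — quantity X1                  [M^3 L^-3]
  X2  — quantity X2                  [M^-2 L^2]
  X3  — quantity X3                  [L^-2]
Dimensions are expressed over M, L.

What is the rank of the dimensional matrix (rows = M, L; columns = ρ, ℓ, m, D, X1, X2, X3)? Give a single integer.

Dimensional matrix (M×L by ρ×ℓ×m×D×X1×X2×X3):
  M: [ 1  0  1  0  3 -2  0]
  L: [-3  1  0  1 -3  2 -2]
Echelon form has 2 nonzero rows (pivots: ρ,ℓ)

2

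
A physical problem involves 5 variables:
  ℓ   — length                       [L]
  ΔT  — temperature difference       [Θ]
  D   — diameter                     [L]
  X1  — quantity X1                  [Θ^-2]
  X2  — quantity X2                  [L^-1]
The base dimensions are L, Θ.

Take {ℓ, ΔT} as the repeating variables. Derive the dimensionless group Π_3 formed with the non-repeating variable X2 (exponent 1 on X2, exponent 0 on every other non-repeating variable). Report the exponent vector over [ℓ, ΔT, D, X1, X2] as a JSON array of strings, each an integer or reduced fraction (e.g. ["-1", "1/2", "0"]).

["1", "0", "0", "0", "1"]

Write exponents as rows L,Θ / cols ℓ,ΔT,D,X1,X2:
  L: [ 1  0  1  0 -1]
  Θ: [ 0  1  0 -2  0]
Row reduction gives pivot columns ℓ,ΔT; rank = 2
Repeat: ℓ,ΔT; free: D,X1,X2
RREF:
  r0: [   1    0    1    0   -1]
  r1: [   0    1    0   -2    0]
Fix exponent of X2 at 1, D at 0, X1 at 0; solve each RREF row for its pivot's exponent:
  r0: exp(ℓ) + (-1)·1 = 0 ⇒ exp(ℓ) = 1
  r1: exp(ΔT) + (0)·1 = 0 ⇒ exp(ΔT) = 0
Π_3 = ℓ · X2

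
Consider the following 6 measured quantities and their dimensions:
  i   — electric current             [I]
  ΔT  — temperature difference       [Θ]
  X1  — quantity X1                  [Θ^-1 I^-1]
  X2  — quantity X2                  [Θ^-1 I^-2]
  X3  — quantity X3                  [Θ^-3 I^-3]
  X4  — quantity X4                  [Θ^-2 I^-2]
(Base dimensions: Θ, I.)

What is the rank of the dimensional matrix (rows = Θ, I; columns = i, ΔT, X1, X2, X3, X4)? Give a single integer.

2

Write exponents as rows Θ,I / cols i,ΔT,X1,X2,X3,X4:
  Θ: [ 0  1 -1 -1 -3 -2]
  I: [ 1  0 -1 -2 -3 -2]
Echelon form has 2 nonzero rows (pivots: i,ΔT)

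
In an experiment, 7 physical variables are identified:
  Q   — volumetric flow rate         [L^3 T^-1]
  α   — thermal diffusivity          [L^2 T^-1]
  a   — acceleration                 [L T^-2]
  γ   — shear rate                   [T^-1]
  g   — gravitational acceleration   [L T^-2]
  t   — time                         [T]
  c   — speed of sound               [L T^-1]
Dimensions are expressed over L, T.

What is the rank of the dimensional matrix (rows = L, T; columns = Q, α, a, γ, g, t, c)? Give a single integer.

2

Dimensional matrix (L×T by Q×α×a×γ×g×t×c):
  L: [ 3  2  1  0  1  0  1]
  T: [-1 -1 -2 -1 -2  1 -1]
Row reduction gives pivot columns Q,α; rank = 2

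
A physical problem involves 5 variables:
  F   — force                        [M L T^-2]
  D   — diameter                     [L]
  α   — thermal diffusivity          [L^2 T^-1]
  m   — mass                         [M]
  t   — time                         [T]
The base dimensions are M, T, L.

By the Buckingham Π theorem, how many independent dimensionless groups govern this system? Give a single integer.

2

Write exponents as rows M,T,L / cols F,D,α,m,t:
  M: [ 1  0  0  1  0]
  T: [-2  0 -1  0  1]
  L: [ 1  1  2  0  0]
Echelon form has 3 nonzero rows (pivots: F,D,α)
5 vars − rank 3 = 2 Π groups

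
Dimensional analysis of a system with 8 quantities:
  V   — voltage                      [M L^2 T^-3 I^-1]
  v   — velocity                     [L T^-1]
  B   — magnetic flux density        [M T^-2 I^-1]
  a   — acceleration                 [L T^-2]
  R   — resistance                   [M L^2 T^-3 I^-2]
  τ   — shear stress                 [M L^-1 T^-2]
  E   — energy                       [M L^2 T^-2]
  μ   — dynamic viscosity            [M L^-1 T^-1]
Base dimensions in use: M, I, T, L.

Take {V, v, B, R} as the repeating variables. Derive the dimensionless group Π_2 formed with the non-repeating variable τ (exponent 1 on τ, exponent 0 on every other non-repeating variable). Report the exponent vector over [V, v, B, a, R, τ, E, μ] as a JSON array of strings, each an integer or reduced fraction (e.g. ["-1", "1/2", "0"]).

Dimensional matrix (M×I×T×L by V×v×B×a×R×τ×E×μ):
  M: [ 1  0  1  0  1  1  1  1]
  I: [-1  0 -1  0 -2  0  0  0]
  T: [-3 -1 -2 -2 -3 -2 -2 -1]
  L: [ 2  1  0  1  2 -1  2 -1]
Row reduction gives pivot columns V,v,B,R; rank = 4
Repeat: V,v,B,R; free: a,τ,E,μ
RREF:
  r0: [   1    0    0   -1    0    0    3    1]
  r1: [   0    1    0    3    0    1   -2   -1]
  r2: [   0    0    1    1    0    2   -1    1]
  r3: [   0    0    0    0    1   -1   -1   -1]
Fix exponent of τ at 1, a at 0, E at 0, μ at 0; solve each RREF row for its pivot's exponent:
  r0: exp(V) + (0)·1 = 0 ⇒ exp(V) = 0
  r1: exp(v) + (1)·1 = 0 ⇒ exp(v) = -1
  r2: exp(B) + (2)·1 = 0 ⇒ exp(B) = -2
  r3: exp(R) + (-1)·1 = 0 ⇒ exp(R) = 1
Π_2 = v^-1 · B^-2 · R · τ

["0", "-1", "-2", "0", "1", "1", "0", "0"]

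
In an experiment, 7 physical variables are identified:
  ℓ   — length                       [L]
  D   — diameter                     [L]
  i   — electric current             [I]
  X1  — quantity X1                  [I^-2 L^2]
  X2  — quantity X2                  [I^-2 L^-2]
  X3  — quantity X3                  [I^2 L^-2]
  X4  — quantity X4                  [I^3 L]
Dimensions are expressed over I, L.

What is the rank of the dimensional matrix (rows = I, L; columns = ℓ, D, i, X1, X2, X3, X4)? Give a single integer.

2

Exponent matrix [I,L] × [ℓ,D,i,X1,X2,X3,X4]:
  I: [ 0  0  1 -2 -2  2  3]
  L: [ 1  1  0  2 -2 -2  1]
RREF → pivots at {ℓ,i} ⇒ r = 2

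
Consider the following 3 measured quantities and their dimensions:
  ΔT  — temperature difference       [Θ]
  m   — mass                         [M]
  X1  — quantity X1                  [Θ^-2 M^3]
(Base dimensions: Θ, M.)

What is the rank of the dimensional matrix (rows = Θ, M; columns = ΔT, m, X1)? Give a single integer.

Write exponents as rows Θ,M / cols ΔT,m,X1:
  Θ: [ 1  0 -2]
  M: [ 0  1  3]
Echelon form has 2 nonzero rows (pivots: ΔT,m)

2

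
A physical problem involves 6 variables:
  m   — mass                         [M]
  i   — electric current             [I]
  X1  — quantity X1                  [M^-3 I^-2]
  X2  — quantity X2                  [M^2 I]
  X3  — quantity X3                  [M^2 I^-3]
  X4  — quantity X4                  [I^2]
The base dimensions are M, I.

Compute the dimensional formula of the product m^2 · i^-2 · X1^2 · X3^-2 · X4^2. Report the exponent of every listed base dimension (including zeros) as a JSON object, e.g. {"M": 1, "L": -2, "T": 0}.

{"M": -8, "I": 4}

Exponent matrix [M,I] × [m,i,X1,X2,X3,X4]:
  M: [ 1  0 -3  2  2  0]
  I: [ 0  1 -2  1 -3  2]
  [M]: (2)·1+(-2)·0+(2)·-3+(-2)·2+(2)·0 = -8
  [I]: (2)·0+(-2)·1+(2)·-2+(-2)·-3+(2)·2 = 4
⇒ M^-8 I^4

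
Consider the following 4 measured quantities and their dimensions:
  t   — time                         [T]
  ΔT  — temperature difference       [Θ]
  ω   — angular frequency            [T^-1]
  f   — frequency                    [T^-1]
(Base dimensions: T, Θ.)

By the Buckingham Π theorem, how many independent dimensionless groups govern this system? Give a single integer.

2

Exponent matrix [T,Θ] × [t,ΔT,ω,f]:
  T: [ 1  0 -1 -1]
  Θ: [ 0  1  0  0]
Echelon form has 2 nonzero rows (pivots: t,ΔT)
4 vars − rank 2 = 2 Π groups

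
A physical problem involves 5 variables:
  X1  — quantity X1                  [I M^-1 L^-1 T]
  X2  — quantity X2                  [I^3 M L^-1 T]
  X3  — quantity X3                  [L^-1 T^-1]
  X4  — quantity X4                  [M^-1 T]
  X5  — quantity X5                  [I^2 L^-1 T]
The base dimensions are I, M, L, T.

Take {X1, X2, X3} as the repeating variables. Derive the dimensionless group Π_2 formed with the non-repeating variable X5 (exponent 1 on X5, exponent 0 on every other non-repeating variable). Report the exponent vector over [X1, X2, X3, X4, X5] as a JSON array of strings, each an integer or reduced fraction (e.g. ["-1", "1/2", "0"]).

Exponent matrix [I,M,L,T] × [X1,X2,X3,X4,X5]:
  I: [ 1  3  0  0  2]
  M: [-1  1  0 -1  0]
  L: [-1 -1 -1  0 -1]
  T: [ 1  1 -1  1  1]
Row reduction gives pivot columns X1,X2,X3; rank = 3
Pivot set = {X1,X2,X3}, free = {X4,X5}
RREF:
  r0: [   1    0    0  3/4  1/2]
  r1: [   0    1    0 -1/4  1/2]
  r2: [   0    0    1 -1/2    0]
  r3: [   0    0    0    0    0]
Fix exponent of X5 at 1, X4 at 0; solve each RREF row for its pivot's exponent:
  r0: exp(X1) + (1/2)·1 = 0 ⇒ exp(X1) = -1/2
  r1: exp(X2) + (1/2)·1 = 0 ⇒ exp(X2) = -1/2
  r2: exp(X3) + (0)·1 = 0 ⇒ exp(X3) = 0
Π_2 = X1^(-1/2) · X2^(-1/2) · X5

["-1/2", "-1/2", "0", "0", "1"]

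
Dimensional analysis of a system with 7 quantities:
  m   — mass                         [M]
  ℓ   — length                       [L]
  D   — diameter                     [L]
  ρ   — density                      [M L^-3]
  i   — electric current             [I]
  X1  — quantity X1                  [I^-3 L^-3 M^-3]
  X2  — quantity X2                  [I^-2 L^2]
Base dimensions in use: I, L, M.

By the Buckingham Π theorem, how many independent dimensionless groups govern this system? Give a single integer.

4

Exponent matrix [I,L,M] × [m,ℓ,D,ρ,i,X1,X2]:
  I: [ 0  0  0  0  1 -3 -2]
  L: [ 0  1  1 -3  0 -3  2]
  M: [ 1  0  0  1  0 -3  0]
Echelon form has 3 nonzero rows (pivots: m,ℓ,i)
n=7, r=3 ⇒ 4 dimensionless groups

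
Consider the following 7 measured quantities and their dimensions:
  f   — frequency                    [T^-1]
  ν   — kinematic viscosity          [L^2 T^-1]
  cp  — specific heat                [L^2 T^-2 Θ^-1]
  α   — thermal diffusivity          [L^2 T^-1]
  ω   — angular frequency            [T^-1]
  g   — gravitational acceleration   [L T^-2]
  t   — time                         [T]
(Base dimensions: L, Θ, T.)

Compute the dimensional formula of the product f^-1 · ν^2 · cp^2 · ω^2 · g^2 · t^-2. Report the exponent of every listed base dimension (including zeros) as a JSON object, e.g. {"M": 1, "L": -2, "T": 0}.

Exponent matrix [L,Θ,T] × [f,ν,cp,α,ω,g,t]:
  L: [ 0  2  2  2  0  1  0]
  Θ: [ 0  0 -1  0  0  0  0]
  T: [-1 -1 -2 -1 -1 -2  1]
  [L]: (-1)·0+(2)·2+(2)·2+(2)·0+(2)·1+(-2)·0 = 10
  [Θ]: (-1)·0+(2)·0+(2)·-1+(2)·0+(2)·0+(-2)·0 = -2
  [T]: (-1)·-1+(2)·-1+(2)·-2+(2)·-1+(2)·-2+(-2)·1 = -13
⇒ L^10 Θ^-2 T^-13

{"L": 10, "Θ": -2, "T": -13}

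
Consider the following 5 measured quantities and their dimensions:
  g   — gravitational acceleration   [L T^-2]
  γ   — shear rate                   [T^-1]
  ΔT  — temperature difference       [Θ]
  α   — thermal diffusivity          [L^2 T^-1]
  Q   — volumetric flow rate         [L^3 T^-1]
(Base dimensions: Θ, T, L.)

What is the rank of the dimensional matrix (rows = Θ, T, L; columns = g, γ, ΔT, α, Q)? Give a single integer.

3

Exponent matrix [Θ,T,L] × [g,γ,ΔT,α,Q]:
  Θ: [ 0  0  1  0  0]
  T: [-2 -1  0 -1 -1]
  L: [ 1  0  0  2  3]
Row reduction gives pivot columns g,γ,ΔT; rank = 3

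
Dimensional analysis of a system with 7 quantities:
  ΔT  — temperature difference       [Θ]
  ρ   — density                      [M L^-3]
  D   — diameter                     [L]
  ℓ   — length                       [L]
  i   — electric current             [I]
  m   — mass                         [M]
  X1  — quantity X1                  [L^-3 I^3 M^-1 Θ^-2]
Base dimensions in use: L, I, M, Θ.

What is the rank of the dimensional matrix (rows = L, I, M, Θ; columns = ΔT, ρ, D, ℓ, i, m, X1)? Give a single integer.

4

Write exponents as rows L,I,M,Θ / cols ΔT,ρ,D,ℓ,i,m,X1:
  L: [ 0 -3  1  1  0  0 -3]
  I: [ 0  0  0  0  1  0  3]
  M: [ 0  1  0  0  0  1 -1]
  Θ: [ 1  0  0  0  0  0 -2]
Row reduction gives pivot columns ΔT,ρ,D,i; rank = 4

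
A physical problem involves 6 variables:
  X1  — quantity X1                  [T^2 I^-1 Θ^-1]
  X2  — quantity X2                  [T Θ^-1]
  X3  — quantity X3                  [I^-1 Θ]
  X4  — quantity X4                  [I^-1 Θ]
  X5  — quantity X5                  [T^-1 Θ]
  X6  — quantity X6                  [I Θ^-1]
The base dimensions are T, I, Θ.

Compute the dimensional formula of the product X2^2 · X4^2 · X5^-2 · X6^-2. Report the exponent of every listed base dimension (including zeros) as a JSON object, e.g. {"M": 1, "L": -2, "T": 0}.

Dimensional matrix (T×I×Θ by X1×X2×X3×X4×X5×X6):
  T: [ 2  1  0  0 -1  0]
  I: [-1  0 -1 -1  0  1]
  Θ: [-1 -1  1  1  1 -1]
  [T]: (2)·1+(2)·0+(-2)·-1+(-2)·0 = 4
  [I]: (2)·0+(2)·-1+(-2)·0+(-2)·1 = -4
  [Θ]: (2)·-1+(2)·1+(-2)·1+(-2)·-1 = 0
⇒ T^4 I^-4

{"T": 4, "I": -4, "Θ": 0}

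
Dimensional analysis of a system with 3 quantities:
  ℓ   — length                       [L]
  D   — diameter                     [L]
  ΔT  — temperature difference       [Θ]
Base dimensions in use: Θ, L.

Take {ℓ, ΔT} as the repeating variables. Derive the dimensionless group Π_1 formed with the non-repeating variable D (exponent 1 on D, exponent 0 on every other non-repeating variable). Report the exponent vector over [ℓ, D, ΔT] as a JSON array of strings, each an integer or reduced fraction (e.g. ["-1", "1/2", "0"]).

Write exponents as rows Θ,L / cols ℓ,D,ΔT:
  Θ: [ 0  0  1]
  L: [ 1  1  0]
RREF → pivots at {ℓ,ΔT} ⇒ r = 2
Pivot set = {ℓ,ΔT}, free = {D}
RREF:
  r0: [   1    1    0]
  r1: [   0    0    1]
Fix exponent of D at 1; solve each RREF row for its pivot's exponent:
  r0: exp(ℓ) + (1)·1 = 0 ⇒ exp(ℓ) = -1
  r1: exp(ΔT) + (0)·1 = 0 ⇒ exp(ΔT) = 0
Π_1 = ℓ^-1 · D

["-1", "1", "0"]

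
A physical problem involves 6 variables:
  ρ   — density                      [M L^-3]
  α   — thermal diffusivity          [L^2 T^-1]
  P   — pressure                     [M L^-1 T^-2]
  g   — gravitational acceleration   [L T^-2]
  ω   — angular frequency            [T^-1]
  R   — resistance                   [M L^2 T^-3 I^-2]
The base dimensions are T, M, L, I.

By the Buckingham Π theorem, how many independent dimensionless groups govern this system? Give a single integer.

2

Dimensional matrix (T×M×L×I by ρ×α×P×g×ω×R):
  T: [ 0 -1 -2 -2 -1 -3]
  M: [ 1  0  1  0  0  1]
  L: [-3  2 -1  1  0  2]
  I: [ 0  0  0  0  0 -2]
Row reduction gives pivot columns ρ,α,P,R; rank = 4
6 vars − rank 4 = 2 Π groups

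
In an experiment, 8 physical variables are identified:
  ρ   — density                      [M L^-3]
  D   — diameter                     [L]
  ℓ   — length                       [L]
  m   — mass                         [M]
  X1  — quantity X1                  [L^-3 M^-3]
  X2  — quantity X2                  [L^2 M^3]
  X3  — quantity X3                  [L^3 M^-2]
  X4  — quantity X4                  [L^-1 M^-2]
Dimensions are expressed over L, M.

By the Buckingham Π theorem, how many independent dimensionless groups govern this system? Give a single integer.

Write exponents as rows L,M / cols ρ,D,ℓ,m,X1,X2,X3,X4:
  L: [-3  1  1  0 -3  2  3 -1]
  M: [ 1  0  0  1 -3  3 -2 -2]
Row reduction gives pivot columns ρ,D; rank = 2
n=8, r=2 ⇒ 6 dimensionless groups

6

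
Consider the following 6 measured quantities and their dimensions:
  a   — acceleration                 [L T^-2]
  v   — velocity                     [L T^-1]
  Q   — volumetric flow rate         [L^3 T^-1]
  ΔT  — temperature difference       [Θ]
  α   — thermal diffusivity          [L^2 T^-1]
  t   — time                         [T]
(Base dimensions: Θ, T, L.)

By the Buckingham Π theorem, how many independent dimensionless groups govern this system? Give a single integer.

3

Exponent matrix [Θ,T,L] × [a,v,Q,ΔT,α,t]:
  Θ: [ 0  0  0  1  0  0]
  T: [-2 -1 -1  0 -1  1]
  L: [ 1  1  3  0  2  0]
RREF → pivots at {a,v,ΔT} ⇒ r = 3
Π count = n − r = 6 − 3 = 3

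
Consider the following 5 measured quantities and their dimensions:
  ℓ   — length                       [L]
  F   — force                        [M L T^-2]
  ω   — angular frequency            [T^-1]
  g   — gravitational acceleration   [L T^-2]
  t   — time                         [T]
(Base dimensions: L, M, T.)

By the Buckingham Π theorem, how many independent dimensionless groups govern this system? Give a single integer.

Exponent matrix [L,M,T] × [ℓ,F,ω,g,t]:
  L: [ 1  1  0  1  0]
  M: [ 0  1  0  0  0]
  T: [ 0 -2 -1 -2  1]
Row reduction gives pivot columns ℓ,F,ω; rank = 3
Π count = n − r = 5 − 3 = 2

2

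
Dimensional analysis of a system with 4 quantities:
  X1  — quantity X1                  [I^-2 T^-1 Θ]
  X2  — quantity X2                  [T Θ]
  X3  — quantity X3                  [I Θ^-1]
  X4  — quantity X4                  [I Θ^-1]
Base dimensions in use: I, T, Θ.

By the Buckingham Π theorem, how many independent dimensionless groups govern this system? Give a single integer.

Write exponents as rows I,T,Θ / cols X1,X2,X3,X4:
  I: [-2  0  1  1]
  T: [-1  1  0  0]
  Θ: [ 1  1 -1 -1]
Echelon form has 2 nonzero rows (pivots: X1,X2)
Π count = n − r = 4 − 2 = 2

2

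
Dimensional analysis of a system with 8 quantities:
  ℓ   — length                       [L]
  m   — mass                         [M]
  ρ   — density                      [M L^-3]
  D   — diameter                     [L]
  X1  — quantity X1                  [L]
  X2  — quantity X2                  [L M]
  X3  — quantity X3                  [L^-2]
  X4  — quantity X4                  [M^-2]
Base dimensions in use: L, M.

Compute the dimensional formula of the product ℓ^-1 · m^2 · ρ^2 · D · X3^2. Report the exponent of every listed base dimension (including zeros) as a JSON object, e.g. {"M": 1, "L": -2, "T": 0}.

Write exponents as rows L,M / cols ℓ,m,ρ,D,X1,X2,X3,X4:
  L: [ 1  0 -3  1  1  1 -2  0]
  M: [ 0  1  1  0  0  1  0 -2]
  [L]: (-1)·1+(2)·0+(2)·-3+(1)·1+(2)·-2 = -10
  [M]: (-1)·0+(2)·1+(2)·1+(1)·0+(2)·0 = 4
⇒ L^-10 M^4

{"L": -10, "M": 4}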